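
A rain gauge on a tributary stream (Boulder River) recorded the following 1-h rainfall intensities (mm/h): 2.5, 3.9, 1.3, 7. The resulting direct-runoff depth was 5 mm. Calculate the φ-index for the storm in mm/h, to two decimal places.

φ ≈ 2.95 mm/h

Only the 2 blocks with intensity above φ contribute runoff: 3.9, 7 mm/h.
Σ(I−φ)·Δt = d  ⇒  (3.9+7 − 2φ)·1 = 5
φ = (10.90 − 5/1) / 2 = 2.95 mm/h.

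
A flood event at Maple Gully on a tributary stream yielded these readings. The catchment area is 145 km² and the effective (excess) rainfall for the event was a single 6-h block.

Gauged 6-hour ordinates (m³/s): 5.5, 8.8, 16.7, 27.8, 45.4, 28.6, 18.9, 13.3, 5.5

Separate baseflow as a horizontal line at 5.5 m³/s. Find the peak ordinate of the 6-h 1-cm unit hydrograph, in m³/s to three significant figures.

Direct runoff: 0.0, 3.3, 11.2, 22.3, 39.9, 23.1, 13.4, 7.8, 0.0 m³/s; ΣQ_DR = 121.0 m³/s, peak = 39.9 m³/s.
Runoff depth d = ΣQ_DR·Δt / A = 121.0 × 21600 / (145 km²) = 18.02 mm.
The 1-cm UH is the DRH scaled by (10 mm)/d, so U_p = 39.9 × 10/18.02 = 22.1 m³/s.

U_p ≈ 22.1 m³/s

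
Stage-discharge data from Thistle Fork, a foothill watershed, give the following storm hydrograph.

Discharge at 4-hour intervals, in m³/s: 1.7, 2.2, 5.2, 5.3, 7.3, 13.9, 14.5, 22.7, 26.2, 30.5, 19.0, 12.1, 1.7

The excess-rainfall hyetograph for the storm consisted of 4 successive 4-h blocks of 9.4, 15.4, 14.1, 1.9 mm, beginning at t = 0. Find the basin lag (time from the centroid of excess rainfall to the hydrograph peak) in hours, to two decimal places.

t_L ≈ 29.17 h

Centroid of excess rainfall: t_c = Σ P_i·t̄_i / ΣP_i = 6.8333 h (block centres at 2, 6, 10, 14 h).
Hydrograph peak occurs at t = 36 h, so basin lag t_L = 36 − 6.8333 = 29.17 h.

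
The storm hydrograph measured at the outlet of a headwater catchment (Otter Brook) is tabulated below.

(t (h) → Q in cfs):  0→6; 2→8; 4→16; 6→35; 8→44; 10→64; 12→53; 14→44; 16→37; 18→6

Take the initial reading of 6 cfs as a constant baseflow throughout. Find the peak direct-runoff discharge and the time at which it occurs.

Subtracting baseflow gives direct-runoff ordinates: 0.0, 2.0, 10.0, 29.0, 38.0, 58.0, 47.0, 38.0, 31.0, 0.0 cfs.
The maximum is 58.0 cfs, occurring at the reading for t = 10 h.

Q_p = 58.0 cfs at t = 10 h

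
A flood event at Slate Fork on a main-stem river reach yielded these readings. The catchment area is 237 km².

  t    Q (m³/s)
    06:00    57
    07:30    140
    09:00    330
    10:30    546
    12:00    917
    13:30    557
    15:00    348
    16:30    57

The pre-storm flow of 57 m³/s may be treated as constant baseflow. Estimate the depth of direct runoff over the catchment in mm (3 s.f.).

d ≈ 56.9 mm

Direct runoff: 0.0, 83.0, 273.0, 489.0, 860.0, 500.0, 291.0, 0.0 m³/s; ΣQ_DR = 2496 m³/s.
V = ΣQ_DR · Δt = 2496 × 5400 s = 1.348 × 10^7 m³.
Over A = 237 km², depth = V / A = 56.9 mm.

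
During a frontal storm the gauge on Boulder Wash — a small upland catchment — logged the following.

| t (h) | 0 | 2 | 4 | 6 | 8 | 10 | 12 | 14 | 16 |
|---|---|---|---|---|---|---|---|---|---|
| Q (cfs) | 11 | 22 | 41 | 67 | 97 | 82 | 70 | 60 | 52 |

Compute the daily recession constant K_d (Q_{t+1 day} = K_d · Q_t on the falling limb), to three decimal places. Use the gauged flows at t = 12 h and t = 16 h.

K_d ≈ 0.168

Between t = 12 h and t = 16 h the flow falls from 70 to 52 cfs over 2×2 h = 4 h.
Per-interval ratio K = (52/70)^(1/2) = 0.8619; K_d = K^(24/2) = 0.168.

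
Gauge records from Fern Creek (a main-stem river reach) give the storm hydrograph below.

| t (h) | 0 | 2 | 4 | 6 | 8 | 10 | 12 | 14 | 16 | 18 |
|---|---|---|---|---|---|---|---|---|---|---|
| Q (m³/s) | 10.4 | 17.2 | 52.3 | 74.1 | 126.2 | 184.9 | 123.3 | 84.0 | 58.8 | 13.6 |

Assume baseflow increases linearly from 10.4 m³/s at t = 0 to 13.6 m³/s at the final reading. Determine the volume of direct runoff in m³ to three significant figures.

V ≈ 4.50 × 10^6 m³

Direct-runoff ordinates (Q − Q_b): 0.00, 6.44, 41.19, 62.63, 114.38, 172.72, 110.77, 71.11, 45.56, 0.00 m³/s.
ΣQ_DR = 624.8 m³/s.
With Δt = 2 h = 7200 s, V = ΣQ_DR · Δt = 624.8 × 7200 = 4.50 × 10^6 m³.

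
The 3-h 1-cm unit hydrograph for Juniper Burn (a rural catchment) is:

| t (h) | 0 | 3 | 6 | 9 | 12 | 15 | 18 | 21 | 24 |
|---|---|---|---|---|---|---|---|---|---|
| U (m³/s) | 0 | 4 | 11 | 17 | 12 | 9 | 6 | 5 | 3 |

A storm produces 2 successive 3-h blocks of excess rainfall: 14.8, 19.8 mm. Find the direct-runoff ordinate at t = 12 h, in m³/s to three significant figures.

Q ≈ 51.4 m³/s

By discrete convolution, Q_j = Σ (P_i / 10 mm) · U_{j−i}.
At t = 12 h (j=4): Q = (14.8/10)·12 + (19.8/10)·17 = 51.4 m³/s.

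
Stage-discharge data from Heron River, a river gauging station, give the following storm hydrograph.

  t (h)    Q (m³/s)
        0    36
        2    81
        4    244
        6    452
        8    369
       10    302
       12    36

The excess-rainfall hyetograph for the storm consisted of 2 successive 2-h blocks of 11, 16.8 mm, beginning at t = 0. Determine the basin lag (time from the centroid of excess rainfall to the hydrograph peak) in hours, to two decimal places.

Centroid of excess rainfall: t_c = Σ P_i·t̄_i / ΣP_i = 2.2086 h (block centres at 1, 3 h).
Hydrograph peak occurs at t = 6 h, so basin lag t_L = 6 − 2.2086 = 3.79 h.

t_L ≈ 3.79 h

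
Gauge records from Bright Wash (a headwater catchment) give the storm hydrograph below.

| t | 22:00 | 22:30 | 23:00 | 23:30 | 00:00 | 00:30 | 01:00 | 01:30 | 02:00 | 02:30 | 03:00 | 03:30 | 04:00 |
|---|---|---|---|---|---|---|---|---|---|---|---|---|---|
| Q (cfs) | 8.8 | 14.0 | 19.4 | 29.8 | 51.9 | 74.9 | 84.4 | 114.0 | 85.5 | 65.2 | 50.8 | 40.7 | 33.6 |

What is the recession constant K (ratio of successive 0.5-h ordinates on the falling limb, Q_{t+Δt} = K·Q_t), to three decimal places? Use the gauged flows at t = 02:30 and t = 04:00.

K ≈ 0.802

Using the recession-limb readings at t = 02:30 and t = 04:00: Q falls from 65.2 to 33.6 cfs over 3 intervals.
K = (Q₂/Q₁)^(1/3) = (33.6/65.2)^(1/3) = 0.802.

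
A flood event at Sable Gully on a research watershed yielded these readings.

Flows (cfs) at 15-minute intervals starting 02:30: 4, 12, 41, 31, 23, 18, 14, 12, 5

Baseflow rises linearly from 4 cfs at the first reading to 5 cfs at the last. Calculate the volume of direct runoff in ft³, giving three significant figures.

Direct-runoff ordinates (Q − Q_b): 0.00, 7.88, 36.75, 26.62, 18.50, 13.38, 9.25, 7.12, 0.00 cfs.
ΣQ_DR = 119.5 cfs.
With Δt = 0.25 h = 900 s, V = ΣQ_DR · Δt = 119.5 × 900 = 1.08 × 10^5 ft³.

V ≈ 1.08 × 10^5 ft³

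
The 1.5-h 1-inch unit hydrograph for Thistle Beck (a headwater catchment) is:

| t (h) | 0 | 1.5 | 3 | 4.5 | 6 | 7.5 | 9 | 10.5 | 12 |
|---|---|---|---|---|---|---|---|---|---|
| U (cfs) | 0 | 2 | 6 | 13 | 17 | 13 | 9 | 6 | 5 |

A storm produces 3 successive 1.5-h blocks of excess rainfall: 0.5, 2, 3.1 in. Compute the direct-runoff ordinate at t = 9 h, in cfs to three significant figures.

By discrete convolution, Q_j = Σ (P_i / 1 in) · U_{j−i}.
At t = 9 h (j=6): Q = (0.5/1)·9 + (2/1)·13 + (3.1/1)·17 = 83.2 cfs.

Q ≈ 83.2 cfs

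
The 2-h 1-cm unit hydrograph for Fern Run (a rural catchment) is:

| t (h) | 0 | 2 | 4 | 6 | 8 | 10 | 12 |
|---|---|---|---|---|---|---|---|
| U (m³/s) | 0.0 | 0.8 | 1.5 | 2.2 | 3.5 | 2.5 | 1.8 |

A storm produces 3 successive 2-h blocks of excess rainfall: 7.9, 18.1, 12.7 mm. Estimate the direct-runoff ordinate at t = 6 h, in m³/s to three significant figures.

Q ≈ 5.47 m³/s

By discrete convolution, Q_j = Σ (P_i / 10 mm) · U_{j−i}.
At t = 6 h (j=3): Q = (7.9/10)·2.2 + (18.1/10)·1.5 + (12.7/10)·0.8 = 5.47 m³/s.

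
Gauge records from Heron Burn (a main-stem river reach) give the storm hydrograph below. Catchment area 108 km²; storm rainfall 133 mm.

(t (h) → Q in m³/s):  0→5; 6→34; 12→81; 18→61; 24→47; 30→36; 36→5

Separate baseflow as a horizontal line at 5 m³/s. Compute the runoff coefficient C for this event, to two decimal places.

C ≈ 0.35

ΣQ_DR = 234.0 m³/s; V = ΣQ_DR·Δt = 5.054 × 10^6 m³.
Runoff depth d = V / A = 46.80 mm.
C = d / P = 46.80 / 133 = 0.35.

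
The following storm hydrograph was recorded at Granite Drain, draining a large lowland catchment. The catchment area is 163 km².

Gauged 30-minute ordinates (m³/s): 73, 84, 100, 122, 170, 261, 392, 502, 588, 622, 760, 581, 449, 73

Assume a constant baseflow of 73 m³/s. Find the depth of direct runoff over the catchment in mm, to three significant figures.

Direct runoff: 0.0, 11.0, 27.0, 49.0, 97.0, 188.0, 319.0, 429.0, 515.0, 549.0, 687.0, 508.0, 376.0, 0.0 m³/s; ΣQ_DR = 3755 m³/s.
V = ΣQ_DR · Δt = 3755 × 1800 s = 6.759 × 10^6 m³.
Over A = 163 km², depth = V / A = 41.5 mm.

d ≈ 41.5 mm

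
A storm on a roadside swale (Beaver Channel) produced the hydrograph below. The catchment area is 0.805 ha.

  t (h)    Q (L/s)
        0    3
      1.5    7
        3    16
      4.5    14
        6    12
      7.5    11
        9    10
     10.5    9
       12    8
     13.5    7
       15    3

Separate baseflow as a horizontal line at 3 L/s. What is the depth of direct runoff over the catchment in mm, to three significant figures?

Direct runoff: 0.0, 4.0, 13.0, 11.0, 9.0, 8.0, 7.0, 6.0, 5.0, 4.0, 0.0 L/s; ΣQ_DR = 67.00 L/s.
V = ΣQ_DR · Δt = 67.00 × 5400 s = 3.618 × 10^5 L.
Over A = 0.805 ha, depth = V / A = 44.9 mm.

d ≈ 44.9 mm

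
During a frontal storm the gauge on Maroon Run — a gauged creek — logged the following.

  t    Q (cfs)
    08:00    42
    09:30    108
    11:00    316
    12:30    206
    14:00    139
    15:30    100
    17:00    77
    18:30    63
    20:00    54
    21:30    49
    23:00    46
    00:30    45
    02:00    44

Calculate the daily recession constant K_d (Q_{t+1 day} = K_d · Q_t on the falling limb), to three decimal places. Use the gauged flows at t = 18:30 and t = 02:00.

Between t = 18:30 and t = 02:00 the flow falls from 63 to 44 cfs over 5×1.5 h = 7.5 h.
Per-interval ratio K = (44/63)^(1/5) = 0.9307; K_d = K^(24/1.5) = 0.317.

K_d ≈ 0.317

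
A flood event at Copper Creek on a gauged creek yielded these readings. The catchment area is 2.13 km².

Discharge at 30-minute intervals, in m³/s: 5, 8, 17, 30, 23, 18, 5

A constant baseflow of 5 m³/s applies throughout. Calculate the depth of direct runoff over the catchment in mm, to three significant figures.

d ≈ 60.0 mm

Direct runoff: 0.0, 3.0, 12.0, 25.0, 18.0, 13.0, 0.0 m³/s; ΣQ_DR = 71.00 m³/s.
V = ΣQ_DR · Δt = 71.00 × 1800 s = 1.278 × 10^5 m³.
Over A = 2.13 km², depth = V / A = 60.0 mm.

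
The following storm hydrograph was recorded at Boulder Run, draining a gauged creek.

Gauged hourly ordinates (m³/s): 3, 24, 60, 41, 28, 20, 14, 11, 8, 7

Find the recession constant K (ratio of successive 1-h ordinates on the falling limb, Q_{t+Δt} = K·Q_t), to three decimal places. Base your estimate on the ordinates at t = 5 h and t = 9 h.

K ≈ 0.769

Using the recession-limb readings at t = 5 h and t = 9 h: Q falls from 20 to 7 m³/s over 4 intervals.
K = (Q₂/Q₁)^(1/4) = (7/20)^(1/4) = 0.769.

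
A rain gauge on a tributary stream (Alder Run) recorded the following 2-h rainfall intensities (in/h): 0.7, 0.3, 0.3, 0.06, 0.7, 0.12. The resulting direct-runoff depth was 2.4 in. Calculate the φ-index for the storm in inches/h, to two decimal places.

φ ≈ 0.20 in/h

Only the 4 blocks with intensity above φ contribute runoff: 0.7, 0.3, 0.3, 0.7 in/h.
Σ(I−φ)·Δt = d  ⇒  (0.7+0.3+0.3+0.7 − 4φ)·2 = 2.4
φ = (2.000 − 2.4/2) / 4 = 0.20 in/h.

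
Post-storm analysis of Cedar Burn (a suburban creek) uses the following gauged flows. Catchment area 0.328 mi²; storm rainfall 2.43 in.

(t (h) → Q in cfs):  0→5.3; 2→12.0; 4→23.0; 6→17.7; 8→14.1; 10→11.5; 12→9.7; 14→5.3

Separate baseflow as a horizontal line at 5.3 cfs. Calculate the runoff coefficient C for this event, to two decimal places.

ΣQ_DR = 56.20 cfs; V = ΣQ_DR·Δt = 4.046 × 10^5 ft³.
Runoff depth d = V / A = 0.5310 in.
C = d / P = 0.5310 / 2.43 = 0.22.

C ≈ 0.22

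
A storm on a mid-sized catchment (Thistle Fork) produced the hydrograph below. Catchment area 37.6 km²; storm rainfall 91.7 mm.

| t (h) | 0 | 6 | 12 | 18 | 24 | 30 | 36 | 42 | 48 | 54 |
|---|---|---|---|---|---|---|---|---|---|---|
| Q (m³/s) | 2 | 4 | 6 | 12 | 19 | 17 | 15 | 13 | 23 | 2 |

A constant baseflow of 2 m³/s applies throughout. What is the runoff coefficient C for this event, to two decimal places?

ΣQ_DR = 93.00 m³/s; V = ΣQ_DR·Δt = 2.009 × 10^6 m³.
Runoff depth d = V / A = 53.43 mm.
C = d / P = 53.43 / 91.7 = 0.58.

C ≈ 0.58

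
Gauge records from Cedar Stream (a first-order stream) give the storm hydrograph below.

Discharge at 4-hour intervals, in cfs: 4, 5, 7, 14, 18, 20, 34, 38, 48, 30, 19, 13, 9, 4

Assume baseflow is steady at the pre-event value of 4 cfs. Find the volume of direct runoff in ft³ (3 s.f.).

V ≈ 2.98 × 10^6 ft³

Direct-runoff ordinates (Q − Q_b): 0.0, 1.0, 3.0, 10.0, 14.0, 16.0, 30.0, 34.0, 44.0, 26.0, 15.0, 9.0, 5.0, 0.0 cfs.
ΣQ_DR = 207.0 cfs.
With Δt = 4 h = 14400 s, V = ΣQ_DR · Δt = 207.0 × 14400 = 2.98 × 10^6 ft³.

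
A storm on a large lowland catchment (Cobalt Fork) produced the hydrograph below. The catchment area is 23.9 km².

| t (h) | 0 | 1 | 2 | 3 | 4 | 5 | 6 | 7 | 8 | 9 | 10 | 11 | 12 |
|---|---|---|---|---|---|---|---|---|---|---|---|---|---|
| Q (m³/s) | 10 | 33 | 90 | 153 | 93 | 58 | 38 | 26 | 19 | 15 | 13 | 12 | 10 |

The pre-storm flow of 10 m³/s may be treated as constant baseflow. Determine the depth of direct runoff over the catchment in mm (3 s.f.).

d ≈ 66.3 mm

Direct runoff: 0.0, 23.0, 80.0, 143.0, 83.0, 48.0, 28.0, 16.0, 9.0, 5.0, 3.0, 2.0, 0.0 m³/s; ΣQ_DR = 440.0 m³/s.
V = ΣQ_DR · Δt = 440.0 × 3600 s = 1.584 × 10^6 m³.
Over A = 23.9 km², depth = V / A = 66.3 mm.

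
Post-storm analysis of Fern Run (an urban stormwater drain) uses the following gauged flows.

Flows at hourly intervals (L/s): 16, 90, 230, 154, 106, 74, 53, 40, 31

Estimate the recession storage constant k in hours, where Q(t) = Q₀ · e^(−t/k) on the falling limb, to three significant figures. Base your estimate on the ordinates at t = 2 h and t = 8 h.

On the falling limb, Q drops from 230 to 31 L/s between t = 2 h and t = 8 h (Δt = 6 h).
k = −Δt / ln(Q₂/Q₁) = −6 / ln(31/230) = 2.99 h.

k ≈ 2.99 h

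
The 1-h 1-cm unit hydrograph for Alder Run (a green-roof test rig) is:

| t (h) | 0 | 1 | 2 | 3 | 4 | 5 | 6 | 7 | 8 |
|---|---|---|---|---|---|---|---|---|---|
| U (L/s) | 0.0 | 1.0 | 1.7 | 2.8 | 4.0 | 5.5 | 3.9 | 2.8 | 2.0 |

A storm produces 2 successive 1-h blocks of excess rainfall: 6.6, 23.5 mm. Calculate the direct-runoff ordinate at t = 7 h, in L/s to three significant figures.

By discrete convolution, Q_j = Σ (P_i / 10 mm) · U_{j−i}.
At t = 7 h (j=7): Q = (6.6/10)·2.8 + (23.5/10)·3.9 = 11.0 L/s.

Q ≈ 11.0 L/s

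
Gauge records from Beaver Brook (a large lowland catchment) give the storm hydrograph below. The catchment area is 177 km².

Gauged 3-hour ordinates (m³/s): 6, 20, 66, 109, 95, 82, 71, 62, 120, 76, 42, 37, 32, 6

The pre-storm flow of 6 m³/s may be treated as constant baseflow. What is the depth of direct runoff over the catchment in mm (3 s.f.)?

Direct runoff: 0.0, 14.0, 60.0, 103.0, 89.0, 76.0, 65.0, 56.0, 114.0, 70.0, 36.0, 31.0, 26.0, 0.0 m³/s; ΣQ_DR = 740.0 m³/s.
V = ΣQ_DR · Δt = 740.0 × 10800 s = 7.992 × 10^6 m³.
Over A = 177 km², depth = V / A = 45.2 mm.

d ≈ 45.2 mm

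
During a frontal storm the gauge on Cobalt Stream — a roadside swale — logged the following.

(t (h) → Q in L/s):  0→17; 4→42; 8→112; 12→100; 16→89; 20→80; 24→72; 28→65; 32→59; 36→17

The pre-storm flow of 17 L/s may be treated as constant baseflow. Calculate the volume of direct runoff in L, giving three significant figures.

Direct-runoff ordinates (Q − Q_b): 0.0, 25.0, 95.0, 83.0, 72.0, 63.0, 55.0, 48.0, 42.0, 0.0 L/s.
ΣQ_DR = 483.0 L/s.
With Δt = 4 h = 14400 s, V = ΣQ_DR · Δt = 483.0 × 14400 = 6.96 × 10^6 L.

V ≈ 6.96 × 10^6 L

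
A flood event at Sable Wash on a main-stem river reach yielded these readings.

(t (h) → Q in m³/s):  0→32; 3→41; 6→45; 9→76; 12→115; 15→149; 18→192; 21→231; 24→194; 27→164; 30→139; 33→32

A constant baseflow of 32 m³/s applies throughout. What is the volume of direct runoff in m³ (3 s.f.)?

V ≈ 1.11 × 10^7 m³

Direct-runoff ordinates (Q − Q_b): 0.0, 9.0, 13.0, 44.0, 83.0, 117.0, 160.0, 199.0, 162.0, 132.0, 107.0, 0.0 m³/s.
ΣQ_DR = 1026 m³/s.
With Δt = 3 h = 10800 s, V = ΣQ_DR · Δt = 1026 × 10800 = 1.11 × 10^7 m³.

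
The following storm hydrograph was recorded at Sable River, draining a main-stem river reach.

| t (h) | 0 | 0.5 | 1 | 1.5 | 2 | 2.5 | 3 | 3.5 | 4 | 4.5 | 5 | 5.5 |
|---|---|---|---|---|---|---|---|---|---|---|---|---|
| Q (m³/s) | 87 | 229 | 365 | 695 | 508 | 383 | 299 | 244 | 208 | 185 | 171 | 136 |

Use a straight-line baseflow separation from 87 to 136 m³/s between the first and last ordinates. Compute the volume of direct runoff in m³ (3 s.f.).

Direct-runoff ordinates (Q − Q_b): 0.00, 137.55, 269.09, 594.64, 403.18, 273.73, 185.27, 125.82, 85.36, 57.91, 39.45, 0.00 m³/s.
ΣQ_DR = 2172 m³/s.
With Δt = 0.5 h = 1800 s, V = ΣQ_DR · Δt = 2172 × 1800 = 3.91 × 10^6 m³.

V ≈ 3.91 × 10^6 m³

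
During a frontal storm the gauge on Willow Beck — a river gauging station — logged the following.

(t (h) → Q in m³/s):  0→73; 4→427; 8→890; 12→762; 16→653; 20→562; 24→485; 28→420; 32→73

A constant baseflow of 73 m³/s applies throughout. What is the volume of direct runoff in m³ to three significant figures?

V ≈ 5.31 × 10^7 m³

Direct-runoff ordinates (Q − Q_b): 0.0, 354.0, 817.0, 689.0, 580.0, 489.0, 412.0, 347.0, 0.0 m³/s.
ΣQ_DR = 3688 m³/s.
With Δt = 4 h = 14400 s, V = ΣQ_DR · Δt = 3688 × 14400 = 5.31 × 10^7 m³.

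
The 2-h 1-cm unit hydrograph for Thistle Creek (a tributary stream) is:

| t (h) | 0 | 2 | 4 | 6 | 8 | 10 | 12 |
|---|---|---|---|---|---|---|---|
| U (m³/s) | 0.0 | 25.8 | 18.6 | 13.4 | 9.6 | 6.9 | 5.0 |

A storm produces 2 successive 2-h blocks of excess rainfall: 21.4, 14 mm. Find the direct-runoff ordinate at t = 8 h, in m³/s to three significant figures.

By discrete convolution, Q_j = Σ (P_i / 10 mm) · U_{j−i}.
At t = 8 h (j=4): Q = (21.4/10)·9.6 + (14/10)·13.4 = 39.3 m³/s.

Q ≈ 39.3 m³/s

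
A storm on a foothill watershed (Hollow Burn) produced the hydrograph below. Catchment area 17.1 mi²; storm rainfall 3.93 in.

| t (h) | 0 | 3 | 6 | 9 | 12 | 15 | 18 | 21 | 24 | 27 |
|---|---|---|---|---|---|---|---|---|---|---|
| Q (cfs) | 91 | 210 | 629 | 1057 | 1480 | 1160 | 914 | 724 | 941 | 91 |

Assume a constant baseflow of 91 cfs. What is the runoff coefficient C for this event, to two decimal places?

ΣQ_DR = 6387 cfs; V = ΣQ_DR·Δt = 6.898 × 10^7 ft³.
Runoff depth d = V / A = 1.736 in.
C = d / P = 1.736 / 3.93 = 0.44.

C ≈ 0.44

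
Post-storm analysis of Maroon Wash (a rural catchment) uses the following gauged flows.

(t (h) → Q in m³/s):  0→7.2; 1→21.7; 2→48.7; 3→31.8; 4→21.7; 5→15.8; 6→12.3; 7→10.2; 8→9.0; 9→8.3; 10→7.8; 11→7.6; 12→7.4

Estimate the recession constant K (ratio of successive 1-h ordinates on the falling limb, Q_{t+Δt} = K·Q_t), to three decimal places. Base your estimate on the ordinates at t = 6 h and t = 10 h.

K ≈ 0.892

Using the recession-limb readings at t = 6 h and t = 10 h: Q falls from 12.3 to 7.8 m³/s over 4 intervals.
K = (Q₂/Q₁)^(1/4) = (7.8/12.3)^(1/4) = 0.892.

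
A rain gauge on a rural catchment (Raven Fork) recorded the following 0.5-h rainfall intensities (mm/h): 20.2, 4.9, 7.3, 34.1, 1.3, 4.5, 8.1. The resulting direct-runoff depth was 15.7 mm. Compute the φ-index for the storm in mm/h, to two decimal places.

φ ≈ 11.45 mm/h

Only the 2 blocks with intensity above φ contribute runoff: 20.2, 34.1 mm/h.
Σ(I−φ)·Δt = d  ⇒  (20.2+34.1 − 2φ)·0.5 = 15.7
φ = (54.30 − 15.7/0.5) / 2 = 11.45 mm/h.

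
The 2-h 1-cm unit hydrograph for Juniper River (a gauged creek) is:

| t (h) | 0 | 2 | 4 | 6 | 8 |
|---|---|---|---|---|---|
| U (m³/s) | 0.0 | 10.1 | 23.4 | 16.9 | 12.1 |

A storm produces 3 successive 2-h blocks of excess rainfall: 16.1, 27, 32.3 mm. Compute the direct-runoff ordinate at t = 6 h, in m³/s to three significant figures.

Q ≈ 123 m³/s

By discrete convolution, Q_j = Σ (P_i / 10 mm) · U_{j−i}.
At t = 6 h (j=3): Q = (16.1/10)·16.9 + (27/10)·23.4 + (32.3/10)·10.1 = 123 m³/s.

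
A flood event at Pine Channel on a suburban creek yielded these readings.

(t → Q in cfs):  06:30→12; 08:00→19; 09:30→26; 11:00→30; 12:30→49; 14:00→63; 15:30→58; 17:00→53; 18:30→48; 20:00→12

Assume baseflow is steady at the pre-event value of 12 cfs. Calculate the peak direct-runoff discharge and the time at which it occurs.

Q_p = 51.0 cfs at t = 14:00

Subtracting baseflow gives direct-runoff ordinates: 0.0, 7.0, 14.0, 18.0, 37.0, 51.0, 46.0, 41.0, 36.0, 0.0 cfs.
The maximum is 51.0 cfs, occurring at the reading for t = 14:00.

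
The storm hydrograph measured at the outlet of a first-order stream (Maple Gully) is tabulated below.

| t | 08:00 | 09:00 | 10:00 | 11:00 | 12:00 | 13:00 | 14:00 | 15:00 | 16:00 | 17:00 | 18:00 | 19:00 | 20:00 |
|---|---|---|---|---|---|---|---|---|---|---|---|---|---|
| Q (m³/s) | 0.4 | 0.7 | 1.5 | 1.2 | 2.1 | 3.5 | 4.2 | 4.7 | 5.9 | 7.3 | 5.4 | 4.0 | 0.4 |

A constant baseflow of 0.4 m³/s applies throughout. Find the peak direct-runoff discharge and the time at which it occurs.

Subtracting baseflow gives direct-runoff ordinates: 0.0, 0.3, 1.1, 0.8, 1.7, 3.1, 3.8, 4.3, 5.5, 6.9, 5.0, 3.6, 0.0 m³/s.
The maximum is 6.9 m³/s, occurring at the reading for t = 17:00.

Q_p = 6.9 m³/s at t = 17:00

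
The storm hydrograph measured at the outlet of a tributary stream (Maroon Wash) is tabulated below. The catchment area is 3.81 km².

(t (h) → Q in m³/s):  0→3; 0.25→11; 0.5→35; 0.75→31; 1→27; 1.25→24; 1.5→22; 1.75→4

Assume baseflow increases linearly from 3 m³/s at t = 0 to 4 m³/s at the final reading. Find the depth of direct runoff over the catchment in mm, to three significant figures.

d ≈ 30.5 mm

Direct runoff: 0.00, 7.86, 31.71, 27.57, 23.43, 20.29, 18.14, 0.00 m³/s; ΣQ_DR = 129.0 m³/s.
V = ΣQ_DR · Δt = 129.0 × 900 s = 1.161 × 10^5 m³.
Over A = 3.81 km², depth = V / A = 30.5 mm.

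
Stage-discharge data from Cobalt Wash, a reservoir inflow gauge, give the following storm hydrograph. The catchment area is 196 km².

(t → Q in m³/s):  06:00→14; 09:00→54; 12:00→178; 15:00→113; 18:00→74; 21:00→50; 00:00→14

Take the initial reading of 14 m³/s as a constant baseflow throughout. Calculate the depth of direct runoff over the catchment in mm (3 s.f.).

d ≈ 22.0 mm

Direct runoff: 0.0, 40.0, 164.0, 99.0, 60.0, 36.0, 0.0 m³/s; ΣQ_DR = 399.0 m³/s.
V = ΣQ_DR · Δt = 399.0 × 10800 s = 4.309 × 10^6 m³.
Over A = 196 km², depth = V / A = 22.0 mm.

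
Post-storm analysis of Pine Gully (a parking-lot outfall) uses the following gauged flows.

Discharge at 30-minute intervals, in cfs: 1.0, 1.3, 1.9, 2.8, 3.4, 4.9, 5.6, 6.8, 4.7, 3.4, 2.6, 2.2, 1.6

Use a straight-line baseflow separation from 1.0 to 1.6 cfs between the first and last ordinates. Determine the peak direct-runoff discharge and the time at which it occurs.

Subtracting baseflow gives direct-runoff ordinates: 0.00, 0.25, 0.80, 1.65, 2.20, 3.65, 4.30, 5.45, 3.30, 1.95, 1.10, 0.65, 0.00 cfs.
The maximum is 5.45 cfs, occurring at the reading for t = 3.5 h.

Q_p = 5.45 cfs at t = 3.5 h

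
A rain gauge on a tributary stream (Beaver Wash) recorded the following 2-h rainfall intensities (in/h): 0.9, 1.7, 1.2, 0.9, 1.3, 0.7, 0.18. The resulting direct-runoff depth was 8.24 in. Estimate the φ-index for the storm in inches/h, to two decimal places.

φ ≈ 0.43 in/h

Only the 6 blocks with intensity above φ contribute runoff: 0.9, 1.7, 1.2, 0.9, 1.3, 0.7 in/h.
Σ(I−φ)·Δt = d  ⇒  (0.9+1.7+1.2+0.9+1.3+0.7 − 6φ)·2 = 8.24
φ = (6.700 − 8.24/2) / 6 = 0.43 in/h.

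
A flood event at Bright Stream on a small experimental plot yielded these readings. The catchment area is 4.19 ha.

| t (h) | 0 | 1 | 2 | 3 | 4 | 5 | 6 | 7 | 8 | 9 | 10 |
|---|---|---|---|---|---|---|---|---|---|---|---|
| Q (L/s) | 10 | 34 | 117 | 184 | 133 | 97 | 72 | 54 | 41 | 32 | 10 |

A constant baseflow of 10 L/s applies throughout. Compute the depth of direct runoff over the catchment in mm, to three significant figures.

Direct runoff: 0.0, 24.0, 107.0, 174.0, 123.0, 87.0, 62.0, 44.0, 31.0, 22.0, 0.0 L/s; ΣQ_DR = 674.0 L/s.
V = ΣQ_DR · Δt = 674.0 × 3600 s = 2.426 × 10^6 L.
Over A = 4.19 ha, depth = V / A = 57.9 mm.

d ≈ 57.9 mm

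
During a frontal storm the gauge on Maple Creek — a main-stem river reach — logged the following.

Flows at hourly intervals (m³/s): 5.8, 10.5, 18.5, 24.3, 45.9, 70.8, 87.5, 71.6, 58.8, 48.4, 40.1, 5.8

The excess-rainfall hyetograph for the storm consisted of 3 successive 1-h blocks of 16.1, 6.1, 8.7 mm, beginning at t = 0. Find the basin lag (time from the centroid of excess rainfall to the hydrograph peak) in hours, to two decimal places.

Centroid of excess rainfall: t_c = Σ P_i·t̄_i / ΣP_i = 1.2605 h (block centres at 0.5, 1.5, 2.5 h).
Hydrograph peak occurs at t = 6 h, so basin lag t_L = 6 − 1.2605 = 4.74 h.

t_L ≈ 4.74 h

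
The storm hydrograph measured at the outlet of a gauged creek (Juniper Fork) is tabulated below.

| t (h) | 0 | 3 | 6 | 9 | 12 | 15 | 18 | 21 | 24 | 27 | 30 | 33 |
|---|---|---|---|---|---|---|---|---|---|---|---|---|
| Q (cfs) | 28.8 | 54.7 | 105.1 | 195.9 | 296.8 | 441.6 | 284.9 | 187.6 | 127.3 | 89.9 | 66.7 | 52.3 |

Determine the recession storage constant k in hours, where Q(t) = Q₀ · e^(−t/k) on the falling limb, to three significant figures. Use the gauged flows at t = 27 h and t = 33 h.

On the falling limb, Q drops from 89.9 to 52.3 cfs between t = 27 h and t = 33 h (Δt = 6 h).
k = −Δt / ln(Q₂/Q₁) = −6 / ln(52.3/89.9) = 11.1 h.

k ≈ 11.1 h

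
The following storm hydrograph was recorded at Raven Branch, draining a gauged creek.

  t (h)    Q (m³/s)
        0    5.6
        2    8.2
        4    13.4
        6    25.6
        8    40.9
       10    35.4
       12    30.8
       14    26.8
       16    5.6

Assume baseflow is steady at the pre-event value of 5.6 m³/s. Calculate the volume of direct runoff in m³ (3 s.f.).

Direct-runoff ordinates (Q − Q_b): 0.0, 2.6, 7.8, 20.0, 35.3, 29.8, 25.2, 21.2, 0.0 m³/s.
ΣQ_DR = 141.9 m³/s.
With Δt = 2 h = 7200 s, V = ΣQ_DR · Δt = 141.9 × 7200 = 1.02 × 10^6 m³.

V ≈ 1.02 × 10^6 m³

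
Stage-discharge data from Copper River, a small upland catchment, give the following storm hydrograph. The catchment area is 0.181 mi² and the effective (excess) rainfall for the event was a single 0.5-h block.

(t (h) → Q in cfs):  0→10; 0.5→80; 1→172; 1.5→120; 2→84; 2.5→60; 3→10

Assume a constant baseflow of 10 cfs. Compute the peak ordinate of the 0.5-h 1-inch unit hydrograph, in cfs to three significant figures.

U_p ≈ 81.2 cfs

Direct runoff: 0.0, 70.0, 162.0, 110.0, 74.0, 50.0, 0.0 cfs; ΣQ_DR = 466.0 cfs, peak = 162.0 cfs.
Runoff depth d = ΣQ_DR·Δt / A = 466.0 × 1800 / (0.181 mi²) = 1.995 in.
The 1-inch UH is the DRH scaled by (1 in)/d, so U_p = 162.0 × 1/1.995 = 81.2 cfs.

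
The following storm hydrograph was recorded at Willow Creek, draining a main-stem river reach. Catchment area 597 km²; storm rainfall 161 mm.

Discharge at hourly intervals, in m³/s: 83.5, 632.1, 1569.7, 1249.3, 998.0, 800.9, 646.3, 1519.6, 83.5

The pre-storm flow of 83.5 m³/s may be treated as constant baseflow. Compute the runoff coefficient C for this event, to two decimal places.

C ≈ 0.26

ΣQ_DR = 6831 m³/s; V = ΣQ_DR·Δt = 2.459 × 10^7 m³.
Runoff depth d = V / A = 41.19 mm.
C = d / P = 41.19 / 161 = 0.26.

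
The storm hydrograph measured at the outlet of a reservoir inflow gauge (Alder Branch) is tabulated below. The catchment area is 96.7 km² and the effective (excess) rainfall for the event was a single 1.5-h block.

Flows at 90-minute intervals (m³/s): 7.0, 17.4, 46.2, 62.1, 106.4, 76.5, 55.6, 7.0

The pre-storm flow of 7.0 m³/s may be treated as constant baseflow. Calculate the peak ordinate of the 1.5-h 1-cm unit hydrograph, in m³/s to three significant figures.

Direct runoff: 0.0, 10.4, 39.2, 55.1, 99.4, 69.5, 48.6, 0.0 m³/s; ΣQ_DR = 322.2 m³/s, peak = 99.4 m³/s.
Runoff depth d = ΣQ_DR·Δt / A = 322.2 × 5400 / (96.7 km²) = 17.99 mm.
The 1-cm UH is the DRH scaled by (10 mm)/d, so U_p = 99.4 × 10/17.99 = 55.2 m³/s.

U_p ≈ 55.2 m³/s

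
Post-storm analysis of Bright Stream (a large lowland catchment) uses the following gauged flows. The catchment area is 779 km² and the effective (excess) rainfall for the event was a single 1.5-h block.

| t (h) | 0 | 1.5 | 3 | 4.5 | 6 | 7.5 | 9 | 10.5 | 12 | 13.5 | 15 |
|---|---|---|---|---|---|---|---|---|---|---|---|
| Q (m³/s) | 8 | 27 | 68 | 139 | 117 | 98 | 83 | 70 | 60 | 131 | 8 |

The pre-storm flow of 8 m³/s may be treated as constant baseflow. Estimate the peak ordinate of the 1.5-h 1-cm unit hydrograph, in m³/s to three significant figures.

Direct runoff: 0.0, 19.0, 60.0, 131.0, 109.0, 90.0, 75.0, 62.0, 52.0, 123.0, 0.0 m³/s; ΣQ_DR = 721.0 m³/s, peak = 131.0 m³/s.
Runoff depth d = ΣQ_DR·Δt / A = 721.0 × 5400 / (779 km²) = 4.998 mm.
The 1-cm UH is the DRH scaled by (10 mm)/d, so U_p = 131.0 × 10/4.998 = 262 m³/s.

U_p ≈ 262 m³/s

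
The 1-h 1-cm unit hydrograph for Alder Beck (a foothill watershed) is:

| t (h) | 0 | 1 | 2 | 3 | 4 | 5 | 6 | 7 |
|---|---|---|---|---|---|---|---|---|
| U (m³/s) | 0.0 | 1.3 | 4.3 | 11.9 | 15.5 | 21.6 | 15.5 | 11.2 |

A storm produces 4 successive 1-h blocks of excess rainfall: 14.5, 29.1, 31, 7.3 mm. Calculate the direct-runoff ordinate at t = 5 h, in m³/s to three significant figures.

Q ≈ 116 m³/s

By discrete convolution, Q_j = Σ (P_i / 10 mm) · U_{j−i}.
At t = 5 h (j=5): Q = (14.5/10)·21.6 + (29.1/10)·15.5 + (31/10)·11.9 + (7.3/10)·4.3 = 116 m³/s.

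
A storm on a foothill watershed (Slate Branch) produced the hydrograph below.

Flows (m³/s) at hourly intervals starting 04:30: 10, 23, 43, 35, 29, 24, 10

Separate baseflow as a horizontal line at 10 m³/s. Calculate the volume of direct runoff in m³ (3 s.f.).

V ≈ 3.74 × 10^5 m³

Direct-runoff ordinates (Q − Q_b): 0.0, 13.0, 33.0, 25.0, 19.0, 14.0, 0.0 m³/s.
ΣQ_DR = 104.0 m³/s.
With Δt = 1 h = 3600 s, V = ΣQ_DR · Δt = 104.0 × 3600 = 3.74 × 10^5 m³.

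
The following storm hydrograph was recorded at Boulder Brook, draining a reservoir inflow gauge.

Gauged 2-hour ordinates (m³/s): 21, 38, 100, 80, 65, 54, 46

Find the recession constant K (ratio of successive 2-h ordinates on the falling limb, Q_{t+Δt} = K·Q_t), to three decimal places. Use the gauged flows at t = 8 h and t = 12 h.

K ≈ 0.841

Using the recession-limb readings at t = 8 h and t = 12 h: Q falls from 65 to 46 m³/s over 2 intervals.
K = (Q₂/Q₁)^(1/2) = (46/65)^(1/2) = 0.841.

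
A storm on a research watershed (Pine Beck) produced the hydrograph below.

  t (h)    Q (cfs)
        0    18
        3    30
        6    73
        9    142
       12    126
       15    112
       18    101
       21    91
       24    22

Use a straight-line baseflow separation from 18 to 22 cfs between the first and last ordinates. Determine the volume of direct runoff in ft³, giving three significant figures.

V ≈ 5.78 × 10^6 ft³

Direct-runoff ordinates (Q − Q_b): 0.00, 11.50, 54.00, 122.50, 106.00, 91.50, 80.00, 69.50, 0.00 cfs.
ΣQ_DR = 535.0 cfs.
With Δt = 3 h = 10800 s, V = ΣQ_DR · Δt = 535.0 × 10800 = 5.78 × 10^6 ft³.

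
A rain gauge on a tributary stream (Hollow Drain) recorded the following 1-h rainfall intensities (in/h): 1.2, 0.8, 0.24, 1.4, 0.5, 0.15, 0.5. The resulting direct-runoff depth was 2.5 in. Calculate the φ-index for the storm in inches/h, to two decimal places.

φ ≈ 0.38 in/h

Only the 5 blocks with intensity above φ contribute runoff: 1.2, 0.8, 1.4, 0.5, 0.5 in/h.
Σ(I−φ)·Δt = d  ⇒  (1.2+0.8+1.4+0.5+0.5 − 5φ)·1 = 2.5
φ = (4.400 − 2.5/1) / 5 = 0.38 in/h.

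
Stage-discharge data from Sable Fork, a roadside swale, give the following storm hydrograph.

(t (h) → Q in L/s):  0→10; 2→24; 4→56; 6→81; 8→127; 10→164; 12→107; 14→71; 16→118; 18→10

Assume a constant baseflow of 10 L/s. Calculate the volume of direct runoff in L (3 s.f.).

Direct-runoff ordinates (Q − Q_b): 0.0, 14.0, 46.0, 71.0, 117.0, 154.0, 97.0, 61.0, 108.0, 0.0 L/s.
ΣQ_DR = 668.0 L/s.
With Δt = 2 h = 7200 s, V = ΣQ_DR · Δt = 668.0 × 7200 = 4.81 × 10^6 L.

V ≈ 4.81 × 10^6 L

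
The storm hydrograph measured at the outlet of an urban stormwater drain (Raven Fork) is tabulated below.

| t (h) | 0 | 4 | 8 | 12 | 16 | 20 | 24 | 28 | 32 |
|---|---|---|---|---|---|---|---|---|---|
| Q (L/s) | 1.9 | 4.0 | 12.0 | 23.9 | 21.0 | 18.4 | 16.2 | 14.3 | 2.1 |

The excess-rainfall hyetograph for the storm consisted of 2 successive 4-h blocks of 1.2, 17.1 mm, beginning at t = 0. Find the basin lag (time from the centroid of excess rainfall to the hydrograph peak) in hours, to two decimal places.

t_L ≈ 6.26 h

Centroid of excess rainfall: t_c = Σ P_i·t̄_i / ΣP_i = 5.7377 h (block centres at 2, 6 h).
Hydrograph peak occurs at t = 12 h, so basin lag t_L = 12 − 5.7377 = 6.26 h.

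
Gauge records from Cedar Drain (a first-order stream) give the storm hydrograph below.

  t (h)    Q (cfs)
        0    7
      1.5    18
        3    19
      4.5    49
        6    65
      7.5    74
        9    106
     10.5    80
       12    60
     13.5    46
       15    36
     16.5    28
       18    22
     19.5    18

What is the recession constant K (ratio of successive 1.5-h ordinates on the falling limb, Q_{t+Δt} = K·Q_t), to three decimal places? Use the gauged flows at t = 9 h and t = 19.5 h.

K ≈ 0.776

Using the recession-limb readings at t = 9 h and t = 19.5 h: Q falls from 106 to 18 cfs over 7 intervals.
K = (Q₂/Q₁)^(1/7) = (18/106)^(1/7) = 0.776.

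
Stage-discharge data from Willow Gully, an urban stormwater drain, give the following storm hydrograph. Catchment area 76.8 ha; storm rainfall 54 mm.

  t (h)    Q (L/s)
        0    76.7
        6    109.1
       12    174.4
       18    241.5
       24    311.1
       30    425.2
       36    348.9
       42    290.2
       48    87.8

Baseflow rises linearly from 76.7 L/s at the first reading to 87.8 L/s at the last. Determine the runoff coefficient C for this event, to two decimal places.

ΣQ_DR = 1325 L/s; V = ΣQ_DR·Δt = 2.861 × 10^7 L.
Runoff depth d = V / A = 37.26 mm.
C = d / P = 37.26 / 54 = 0.69.

C ≈ 0.69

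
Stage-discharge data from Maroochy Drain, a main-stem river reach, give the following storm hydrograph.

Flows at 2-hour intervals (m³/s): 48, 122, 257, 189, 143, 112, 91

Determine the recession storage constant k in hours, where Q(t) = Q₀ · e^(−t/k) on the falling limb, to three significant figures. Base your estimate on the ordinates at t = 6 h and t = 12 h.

On the falling limb, Q drops from 189 to 91 m³/s between t = 6 h and t = 12 h (Δt = 6 h).
k = −Δt / ln(Q₂/Q₁) = −6 / ln(91/189) = 8.21 h.

k ≈ 8.21 h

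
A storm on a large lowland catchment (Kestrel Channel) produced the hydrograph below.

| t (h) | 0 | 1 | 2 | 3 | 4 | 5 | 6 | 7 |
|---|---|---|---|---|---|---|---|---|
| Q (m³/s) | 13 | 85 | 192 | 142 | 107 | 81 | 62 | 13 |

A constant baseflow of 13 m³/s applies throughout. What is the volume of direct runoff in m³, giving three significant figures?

Direct-runoff ordinates (Q − Q_b): 0.0, 72.0, 179.0, 129.0, 94.0, 68.0, 49.0, 0.0 m³/s.
ΣQ_DR = 591.0 m³/s.
With Δt = 1 h = 3600 s, V = ΣQ_DR · Δt = 591.0 × 3600 = 2.13 × 10^6 m³.

V ≈ 2.13 × 10^6 m³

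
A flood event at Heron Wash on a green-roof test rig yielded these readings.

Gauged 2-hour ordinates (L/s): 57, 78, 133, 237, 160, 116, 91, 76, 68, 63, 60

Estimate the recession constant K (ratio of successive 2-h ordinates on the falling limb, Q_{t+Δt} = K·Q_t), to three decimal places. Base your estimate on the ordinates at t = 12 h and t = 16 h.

K ≈ 0.864

Using the recession-limb readings at t = 12 h and t = 16 h: Q falls from 91 to 68 L/s over 2 intervals.
K = (Q₂/Q₁)^(1/2) = (68/91)^(1/2) = 0.864.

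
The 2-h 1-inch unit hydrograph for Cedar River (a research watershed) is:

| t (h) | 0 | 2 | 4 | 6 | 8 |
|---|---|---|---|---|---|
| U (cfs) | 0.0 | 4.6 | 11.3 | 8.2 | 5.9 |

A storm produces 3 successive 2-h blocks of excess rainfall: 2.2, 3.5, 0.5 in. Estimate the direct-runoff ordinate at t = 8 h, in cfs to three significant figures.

Q ≈ 47.3 cfs

By discrete convolution, Q_j = Σ (P_i / 1 in) · U_{j−i}.
At t = 8 h (j=4): Q = (2.2/1)·5.9 + (3.5/1)·8.2 + (0.5/1)·11.3 = 47.3 cfs.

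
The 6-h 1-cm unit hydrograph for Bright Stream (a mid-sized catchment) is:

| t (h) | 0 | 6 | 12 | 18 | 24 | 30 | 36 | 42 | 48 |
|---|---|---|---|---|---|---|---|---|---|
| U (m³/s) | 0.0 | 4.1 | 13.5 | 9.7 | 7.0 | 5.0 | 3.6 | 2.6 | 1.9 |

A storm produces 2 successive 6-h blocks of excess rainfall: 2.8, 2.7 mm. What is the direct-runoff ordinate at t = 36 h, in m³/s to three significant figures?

By discrete convolution, Q_j = Σ (P_i / 10 mm) · U_{j−i}.
At t = 36 h (j=6): Q = (2.8/10)·3.6 + (2.7/10)·5.0 = 2.36 m³/s.

Q ≈ 2.36 m³/s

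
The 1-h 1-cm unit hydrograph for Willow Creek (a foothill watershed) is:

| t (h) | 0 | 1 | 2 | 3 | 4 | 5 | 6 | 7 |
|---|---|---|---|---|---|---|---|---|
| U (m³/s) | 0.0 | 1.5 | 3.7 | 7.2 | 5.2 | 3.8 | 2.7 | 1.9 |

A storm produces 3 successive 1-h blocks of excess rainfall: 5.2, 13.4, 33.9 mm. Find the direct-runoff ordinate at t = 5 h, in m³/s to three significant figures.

By discrete convolution, Q_j = Σ (P_i / 10 mm) · U_{j−i}.
At t = 5 h (j=5): Q = (5.2/10)·3.8 + (13.4/10)·5.2 + (33.9/10)·7.2 = 33.4 m³/s.

Q ≈ 33.4 m³/s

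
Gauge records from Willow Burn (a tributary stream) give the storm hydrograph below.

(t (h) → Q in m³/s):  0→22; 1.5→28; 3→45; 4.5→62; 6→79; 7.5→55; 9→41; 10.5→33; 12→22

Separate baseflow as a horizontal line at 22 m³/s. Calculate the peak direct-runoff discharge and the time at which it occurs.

Q_p = 57.0 m³/s at t = 6 h

Subtracting baseflow gives direct-runoff ordinates: 0.0, 6.0, 23.0, 40.0, 57.0, 33.0, 19.0, 11.0, 0.0 m³/s.
The maximum is 57.0 m³/s, occurring at the reading for t = 6 h.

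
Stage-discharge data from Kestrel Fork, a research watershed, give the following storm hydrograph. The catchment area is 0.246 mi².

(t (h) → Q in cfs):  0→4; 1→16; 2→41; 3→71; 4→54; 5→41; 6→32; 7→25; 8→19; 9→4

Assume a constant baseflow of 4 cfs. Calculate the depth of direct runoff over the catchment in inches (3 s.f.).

Direct runoff: 0.0, 12.0, 37.0, 67.0, 50.0, 37.0, 28.0, 21.0, 15.0, 0.0 cfs; ΣQ_DR = 267.0 cfs.
V = ΣQ_DR · Δt = 267.0 × 3600 s = 9.612 × 10^5 ft³.
Over A = 0.246 mi², depth = V / A = 1.68 in.

d ≈ 1.68 in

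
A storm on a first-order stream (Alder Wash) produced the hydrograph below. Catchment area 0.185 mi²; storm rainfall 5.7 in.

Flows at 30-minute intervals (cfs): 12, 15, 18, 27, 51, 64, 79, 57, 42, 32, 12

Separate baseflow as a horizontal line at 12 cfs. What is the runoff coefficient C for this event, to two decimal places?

ΣQ_DR = 277.0 cfs; V = ΣQ_DR·Δt = 4.986 × 10^5 ft³.
Runoff depth d = V / A = 1.160 in.
C = d / P = 1.160 / 5.7 = 0.20.

C ≈ 0.20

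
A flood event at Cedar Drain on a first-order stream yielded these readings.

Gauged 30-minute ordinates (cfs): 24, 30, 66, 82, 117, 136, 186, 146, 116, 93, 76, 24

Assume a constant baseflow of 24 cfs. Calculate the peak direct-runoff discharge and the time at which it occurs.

Subtracting baseflow gives direct-runoff ordinates: 0.0, 6.0, 42.0, 58.0, 93.0, 112.0, 162.0, 122.0, 92.0, 69.0, 52.0, 0.0 cfs.
The maximum is 162.0 cfs, occurring at the reading for t = 3 h.

Q_p = 162.0 cfs at t = 3 h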